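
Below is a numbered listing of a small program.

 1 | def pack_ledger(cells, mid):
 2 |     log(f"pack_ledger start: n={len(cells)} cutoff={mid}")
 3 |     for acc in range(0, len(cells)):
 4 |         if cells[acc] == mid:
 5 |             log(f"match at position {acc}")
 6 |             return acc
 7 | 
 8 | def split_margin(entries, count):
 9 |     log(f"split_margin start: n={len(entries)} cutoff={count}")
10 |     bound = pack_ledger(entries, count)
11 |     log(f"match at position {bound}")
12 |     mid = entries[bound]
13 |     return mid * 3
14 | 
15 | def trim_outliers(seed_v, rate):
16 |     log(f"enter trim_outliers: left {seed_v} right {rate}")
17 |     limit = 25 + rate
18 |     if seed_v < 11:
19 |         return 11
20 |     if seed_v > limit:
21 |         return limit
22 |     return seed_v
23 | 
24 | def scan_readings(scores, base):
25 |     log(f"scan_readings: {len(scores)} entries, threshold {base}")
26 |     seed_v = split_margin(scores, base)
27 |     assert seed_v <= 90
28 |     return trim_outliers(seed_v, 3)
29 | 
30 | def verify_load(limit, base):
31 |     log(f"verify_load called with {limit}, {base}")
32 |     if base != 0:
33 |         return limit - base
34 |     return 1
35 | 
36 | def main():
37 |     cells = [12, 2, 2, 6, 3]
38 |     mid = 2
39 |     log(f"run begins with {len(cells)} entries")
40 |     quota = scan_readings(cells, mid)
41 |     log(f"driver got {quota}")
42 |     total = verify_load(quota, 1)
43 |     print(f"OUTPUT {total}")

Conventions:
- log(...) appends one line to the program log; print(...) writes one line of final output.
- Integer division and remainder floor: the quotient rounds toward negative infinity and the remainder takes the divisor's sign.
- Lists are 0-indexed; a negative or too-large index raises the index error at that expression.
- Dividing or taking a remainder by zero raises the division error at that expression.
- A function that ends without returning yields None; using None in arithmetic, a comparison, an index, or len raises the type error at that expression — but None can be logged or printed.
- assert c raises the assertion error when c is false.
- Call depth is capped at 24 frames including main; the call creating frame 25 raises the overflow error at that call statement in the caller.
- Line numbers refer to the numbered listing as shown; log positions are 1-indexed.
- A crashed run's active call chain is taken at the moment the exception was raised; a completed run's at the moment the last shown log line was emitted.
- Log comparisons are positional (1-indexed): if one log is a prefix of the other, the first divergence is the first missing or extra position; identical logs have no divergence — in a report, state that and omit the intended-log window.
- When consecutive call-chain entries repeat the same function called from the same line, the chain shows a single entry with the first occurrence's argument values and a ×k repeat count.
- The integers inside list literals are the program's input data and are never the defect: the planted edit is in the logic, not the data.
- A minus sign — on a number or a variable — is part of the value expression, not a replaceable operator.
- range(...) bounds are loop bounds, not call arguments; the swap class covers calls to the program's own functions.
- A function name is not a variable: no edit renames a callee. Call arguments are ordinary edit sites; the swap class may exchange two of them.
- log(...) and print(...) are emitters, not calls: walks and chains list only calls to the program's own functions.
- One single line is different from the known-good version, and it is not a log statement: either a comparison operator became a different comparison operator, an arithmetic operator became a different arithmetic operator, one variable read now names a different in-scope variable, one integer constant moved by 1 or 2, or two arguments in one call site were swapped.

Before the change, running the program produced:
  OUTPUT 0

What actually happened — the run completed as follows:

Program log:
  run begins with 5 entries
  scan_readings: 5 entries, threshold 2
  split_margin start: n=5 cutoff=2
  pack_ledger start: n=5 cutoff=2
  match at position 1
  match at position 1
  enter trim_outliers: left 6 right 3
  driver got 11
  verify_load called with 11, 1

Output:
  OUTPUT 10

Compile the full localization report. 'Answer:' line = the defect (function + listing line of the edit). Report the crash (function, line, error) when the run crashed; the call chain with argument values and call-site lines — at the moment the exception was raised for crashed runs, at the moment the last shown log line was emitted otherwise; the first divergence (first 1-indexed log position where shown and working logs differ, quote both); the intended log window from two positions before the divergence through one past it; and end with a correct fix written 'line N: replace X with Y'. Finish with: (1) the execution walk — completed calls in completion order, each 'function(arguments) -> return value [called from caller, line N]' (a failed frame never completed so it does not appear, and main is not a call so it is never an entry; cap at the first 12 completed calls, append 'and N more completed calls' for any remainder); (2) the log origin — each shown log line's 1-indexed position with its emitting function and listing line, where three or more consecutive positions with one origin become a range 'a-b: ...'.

Answer: the defect is in verify_load at line 33.
Core observation: No log line changed; the fault shows up purely in the output.
Call chain: main -> verify_load(11, 1) (called at line 42).
First divergence: none; the two logs match at every position.
Execution walk:
  pack_ledger([12, 2, 2, 6, 3], 2) -> 1  [called from split_margin, line 10]
  split_margin([12, 2, 2, 6, 3], 2) -> 6  [called from scan_readings, line 26]
  trim_outliers(6, 3) -> 11  [called from scan_readings, line 28]
  scan_readings([12, 2, 2, 6, 3], 2) -> 11  [called from main, line 40]
  verify_load(11, 1) -> 10  [called from main, line 42]
Log origin:
  1 — main, line 39
  2 — scan_readings, line 25
  3 — split_margin, line 9
  4 — pack_ledger, line 2
  5 — pack_ledger, line 5
  6 — split_margin, line 11
  7 — trim_outliers, line 16
  8 — main, line 41
  9 — verify_load, line 31
A correct fix: line 33: replace `-` with `%`.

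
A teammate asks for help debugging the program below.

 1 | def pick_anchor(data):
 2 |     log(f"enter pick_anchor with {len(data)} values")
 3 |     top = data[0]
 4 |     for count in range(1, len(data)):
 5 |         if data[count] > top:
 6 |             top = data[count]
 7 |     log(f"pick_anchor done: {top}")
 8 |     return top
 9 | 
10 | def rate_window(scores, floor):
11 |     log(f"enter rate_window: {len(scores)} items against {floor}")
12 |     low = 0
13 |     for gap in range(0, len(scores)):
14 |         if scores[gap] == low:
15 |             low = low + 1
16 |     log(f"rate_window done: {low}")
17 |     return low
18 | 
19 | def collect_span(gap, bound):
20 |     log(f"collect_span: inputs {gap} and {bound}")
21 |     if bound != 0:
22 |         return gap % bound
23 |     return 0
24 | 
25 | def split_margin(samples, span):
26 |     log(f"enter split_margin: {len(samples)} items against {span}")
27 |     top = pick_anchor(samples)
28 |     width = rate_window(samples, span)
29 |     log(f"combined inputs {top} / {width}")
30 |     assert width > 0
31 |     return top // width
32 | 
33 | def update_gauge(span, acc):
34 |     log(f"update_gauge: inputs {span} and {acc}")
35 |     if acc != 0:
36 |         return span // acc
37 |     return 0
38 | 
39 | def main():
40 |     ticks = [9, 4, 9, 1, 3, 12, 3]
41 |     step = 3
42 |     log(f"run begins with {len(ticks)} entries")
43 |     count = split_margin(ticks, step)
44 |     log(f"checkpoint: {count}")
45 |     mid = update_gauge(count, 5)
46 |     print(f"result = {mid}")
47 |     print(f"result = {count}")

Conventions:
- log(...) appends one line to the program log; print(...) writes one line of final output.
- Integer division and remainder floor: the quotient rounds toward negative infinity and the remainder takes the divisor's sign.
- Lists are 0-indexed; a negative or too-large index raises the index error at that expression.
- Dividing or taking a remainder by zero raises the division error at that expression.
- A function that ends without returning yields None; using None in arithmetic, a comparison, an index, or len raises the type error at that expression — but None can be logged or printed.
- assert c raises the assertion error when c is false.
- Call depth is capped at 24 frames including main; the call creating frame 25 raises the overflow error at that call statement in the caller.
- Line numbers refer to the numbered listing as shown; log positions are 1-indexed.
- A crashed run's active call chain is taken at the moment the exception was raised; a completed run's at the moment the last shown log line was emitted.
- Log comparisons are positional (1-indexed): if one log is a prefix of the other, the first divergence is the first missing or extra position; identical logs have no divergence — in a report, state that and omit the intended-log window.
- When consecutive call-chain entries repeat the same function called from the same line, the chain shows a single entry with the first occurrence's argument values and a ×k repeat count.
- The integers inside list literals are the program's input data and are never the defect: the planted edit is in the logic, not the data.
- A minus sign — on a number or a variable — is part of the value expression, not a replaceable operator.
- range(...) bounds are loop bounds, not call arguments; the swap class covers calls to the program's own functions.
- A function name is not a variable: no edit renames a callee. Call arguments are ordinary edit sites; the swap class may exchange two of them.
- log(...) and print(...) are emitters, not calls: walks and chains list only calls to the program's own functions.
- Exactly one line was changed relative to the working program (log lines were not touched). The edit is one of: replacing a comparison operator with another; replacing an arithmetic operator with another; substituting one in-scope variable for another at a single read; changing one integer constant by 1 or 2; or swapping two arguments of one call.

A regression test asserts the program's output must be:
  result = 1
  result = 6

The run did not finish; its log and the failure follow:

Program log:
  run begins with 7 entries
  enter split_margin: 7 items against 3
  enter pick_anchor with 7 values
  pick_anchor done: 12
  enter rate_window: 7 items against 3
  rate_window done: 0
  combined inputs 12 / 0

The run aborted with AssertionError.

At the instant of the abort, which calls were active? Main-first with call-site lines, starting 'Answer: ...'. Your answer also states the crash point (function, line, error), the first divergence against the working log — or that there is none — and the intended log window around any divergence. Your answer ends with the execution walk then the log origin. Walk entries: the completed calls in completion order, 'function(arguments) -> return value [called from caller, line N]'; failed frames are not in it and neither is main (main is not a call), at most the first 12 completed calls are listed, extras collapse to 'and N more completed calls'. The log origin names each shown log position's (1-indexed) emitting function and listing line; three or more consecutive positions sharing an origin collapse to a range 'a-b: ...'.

Answer: main -> split_margin (called at line 43).
Key fact: Log line 6 is where behavior first shows: 'rate_window done: 0' appears instead of 'rate_window done: 2'.
Crash: split_margin, line 30, AssertionError.
First divergence: position 6; shown 'rate_window done: 0' vs intended 'rate_window done: 2'.
Intended log window:
  4: pick_anchor done: 12
  5: enter rate_window: 7 items against 3
  6: rate_window done: 2
  7: combined inputs 12 / 2
Execution walk:
  pick_anchor([9, 4, 9, 1, 3, 12, 3]) -> 12  [called from split_margin, line 27]
  rate_window([9, 4, 9, 1, 3, 12, 3], 3) -> 0  [called from split_margin, line 28]
Origin of each log line:
  1 — main, line 42
  2 — split_margin, line 26
  3 — pick_anchor, line 2
  4 — pick_anchor, line 7
  5 — rate_window, line 11
  6 — rate_window, line 16
  7 — split_margin, line 29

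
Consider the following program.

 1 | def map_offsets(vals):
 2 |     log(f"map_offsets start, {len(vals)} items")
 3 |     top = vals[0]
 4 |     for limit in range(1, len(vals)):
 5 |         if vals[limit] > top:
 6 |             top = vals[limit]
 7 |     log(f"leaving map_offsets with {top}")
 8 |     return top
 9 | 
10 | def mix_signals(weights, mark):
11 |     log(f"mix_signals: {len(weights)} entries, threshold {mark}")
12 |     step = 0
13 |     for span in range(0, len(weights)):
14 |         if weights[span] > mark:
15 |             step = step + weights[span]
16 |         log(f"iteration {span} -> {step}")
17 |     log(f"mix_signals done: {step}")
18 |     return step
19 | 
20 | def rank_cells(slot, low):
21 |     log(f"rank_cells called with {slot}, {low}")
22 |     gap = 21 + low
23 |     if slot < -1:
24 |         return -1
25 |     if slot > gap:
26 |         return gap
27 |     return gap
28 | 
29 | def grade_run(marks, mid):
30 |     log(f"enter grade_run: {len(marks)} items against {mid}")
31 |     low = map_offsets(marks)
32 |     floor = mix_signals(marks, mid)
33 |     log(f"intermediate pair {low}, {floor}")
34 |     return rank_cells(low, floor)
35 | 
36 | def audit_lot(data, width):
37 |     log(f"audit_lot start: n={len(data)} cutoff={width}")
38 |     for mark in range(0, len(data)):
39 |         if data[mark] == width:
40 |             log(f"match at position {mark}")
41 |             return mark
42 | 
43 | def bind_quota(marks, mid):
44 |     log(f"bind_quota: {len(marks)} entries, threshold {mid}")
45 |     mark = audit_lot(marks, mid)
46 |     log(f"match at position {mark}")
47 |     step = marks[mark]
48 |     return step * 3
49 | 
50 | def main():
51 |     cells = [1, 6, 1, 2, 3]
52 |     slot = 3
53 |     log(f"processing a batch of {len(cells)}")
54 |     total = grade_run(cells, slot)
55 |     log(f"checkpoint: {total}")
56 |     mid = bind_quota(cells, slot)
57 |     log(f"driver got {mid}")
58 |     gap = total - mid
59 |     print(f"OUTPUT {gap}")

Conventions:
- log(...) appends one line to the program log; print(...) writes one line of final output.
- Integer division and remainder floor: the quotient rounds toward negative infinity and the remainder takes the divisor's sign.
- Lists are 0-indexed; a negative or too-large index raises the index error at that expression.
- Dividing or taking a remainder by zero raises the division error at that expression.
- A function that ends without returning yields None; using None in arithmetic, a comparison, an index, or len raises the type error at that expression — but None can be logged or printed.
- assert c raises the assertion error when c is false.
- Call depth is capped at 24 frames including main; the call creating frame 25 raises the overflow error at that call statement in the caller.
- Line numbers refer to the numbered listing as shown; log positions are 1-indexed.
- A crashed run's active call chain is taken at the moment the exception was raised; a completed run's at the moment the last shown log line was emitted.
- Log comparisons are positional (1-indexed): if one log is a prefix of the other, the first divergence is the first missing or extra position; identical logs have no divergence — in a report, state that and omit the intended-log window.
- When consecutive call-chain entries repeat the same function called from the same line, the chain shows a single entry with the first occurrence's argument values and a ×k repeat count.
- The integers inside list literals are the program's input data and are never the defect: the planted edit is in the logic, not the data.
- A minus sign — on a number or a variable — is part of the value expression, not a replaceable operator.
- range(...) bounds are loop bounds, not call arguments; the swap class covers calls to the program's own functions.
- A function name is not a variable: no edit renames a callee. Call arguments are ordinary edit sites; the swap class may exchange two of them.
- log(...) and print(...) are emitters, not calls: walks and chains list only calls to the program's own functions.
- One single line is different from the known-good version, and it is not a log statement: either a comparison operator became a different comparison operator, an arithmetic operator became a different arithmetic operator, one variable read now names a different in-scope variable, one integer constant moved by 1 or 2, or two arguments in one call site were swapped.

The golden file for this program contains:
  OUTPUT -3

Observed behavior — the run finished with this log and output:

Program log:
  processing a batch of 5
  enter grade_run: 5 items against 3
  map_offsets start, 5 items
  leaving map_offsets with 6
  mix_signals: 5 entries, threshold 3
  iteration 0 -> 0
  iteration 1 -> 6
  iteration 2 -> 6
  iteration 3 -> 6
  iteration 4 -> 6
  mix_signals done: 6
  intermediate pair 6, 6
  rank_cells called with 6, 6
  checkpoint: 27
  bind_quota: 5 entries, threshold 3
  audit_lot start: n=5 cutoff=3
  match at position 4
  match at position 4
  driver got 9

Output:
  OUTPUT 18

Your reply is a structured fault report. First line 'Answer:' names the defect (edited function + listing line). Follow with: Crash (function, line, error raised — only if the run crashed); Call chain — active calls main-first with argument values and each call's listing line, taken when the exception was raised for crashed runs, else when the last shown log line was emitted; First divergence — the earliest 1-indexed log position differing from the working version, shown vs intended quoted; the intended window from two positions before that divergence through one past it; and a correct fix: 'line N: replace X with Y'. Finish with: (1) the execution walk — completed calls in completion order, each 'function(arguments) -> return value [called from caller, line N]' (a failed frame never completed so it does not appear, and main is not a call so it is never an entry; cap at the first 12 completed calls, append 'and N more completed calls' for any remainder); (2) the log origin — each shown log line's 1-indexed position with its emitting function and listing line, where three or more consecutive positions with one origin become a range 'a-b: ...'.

Answer: the defect is in rank_cells at line 27.
Core observation: The log first diverges at position 14: the faulty run prints 'checkpoint: 27' where the working version prints 'checkpoint: 6'.
Call chain: main.
First divergence: at position 14 the run shows 'checkpoint: 27' where the working version logs 'checkpoint: 6'.
Intended log window:
  12: intermediate pair 6, 6
  13: rank_cells called with 6, 6
  14: checkpoint: 6
  15: bind_quota: 5 entries, threshold 3
Execution walk:
  map_offsets([1, 6, 1, 2, 3]) -> 6  [called from grade_run, line 31]
  mix_signals([1, 6, 1, 2, 3], 3) -> 6  [called from grade_run, line 32]
  rank_cells(6, 6) -> 27  [called from grade_run, line 34]
  grade_run([1, 6, 1, 2, 3], 3) -> 27  [called from main, line 54]
  audit_lot([1, 6, 1, 2, 3], 3) -> 4  [called from bind_quota, line 45]
  bind_quota([1, 6, 1, 2, 3], 3) -> 9  [called from main, line 56]
Origin of each log line:
  1 — main, line 53
  2 — grade_run, line 30
  3 — map_offsets, line 2
  4 — map_offsets, line 7
  5 — mix_signals, line 11
  6-10 — mix_signals, line 16
  11 — mix_signals, line 17
  12 — grade_run, line 33
  13 — rank_cells, line 21
  14 — main, line 55
  15 — bind_quota, line 44
  16 — audit_lot, line 37
  17 — audit_lot, line 40
  18 — bind_quota, line 46
  19 — main, line 57
A correct fix: line 27: replace `gap` with `slot`.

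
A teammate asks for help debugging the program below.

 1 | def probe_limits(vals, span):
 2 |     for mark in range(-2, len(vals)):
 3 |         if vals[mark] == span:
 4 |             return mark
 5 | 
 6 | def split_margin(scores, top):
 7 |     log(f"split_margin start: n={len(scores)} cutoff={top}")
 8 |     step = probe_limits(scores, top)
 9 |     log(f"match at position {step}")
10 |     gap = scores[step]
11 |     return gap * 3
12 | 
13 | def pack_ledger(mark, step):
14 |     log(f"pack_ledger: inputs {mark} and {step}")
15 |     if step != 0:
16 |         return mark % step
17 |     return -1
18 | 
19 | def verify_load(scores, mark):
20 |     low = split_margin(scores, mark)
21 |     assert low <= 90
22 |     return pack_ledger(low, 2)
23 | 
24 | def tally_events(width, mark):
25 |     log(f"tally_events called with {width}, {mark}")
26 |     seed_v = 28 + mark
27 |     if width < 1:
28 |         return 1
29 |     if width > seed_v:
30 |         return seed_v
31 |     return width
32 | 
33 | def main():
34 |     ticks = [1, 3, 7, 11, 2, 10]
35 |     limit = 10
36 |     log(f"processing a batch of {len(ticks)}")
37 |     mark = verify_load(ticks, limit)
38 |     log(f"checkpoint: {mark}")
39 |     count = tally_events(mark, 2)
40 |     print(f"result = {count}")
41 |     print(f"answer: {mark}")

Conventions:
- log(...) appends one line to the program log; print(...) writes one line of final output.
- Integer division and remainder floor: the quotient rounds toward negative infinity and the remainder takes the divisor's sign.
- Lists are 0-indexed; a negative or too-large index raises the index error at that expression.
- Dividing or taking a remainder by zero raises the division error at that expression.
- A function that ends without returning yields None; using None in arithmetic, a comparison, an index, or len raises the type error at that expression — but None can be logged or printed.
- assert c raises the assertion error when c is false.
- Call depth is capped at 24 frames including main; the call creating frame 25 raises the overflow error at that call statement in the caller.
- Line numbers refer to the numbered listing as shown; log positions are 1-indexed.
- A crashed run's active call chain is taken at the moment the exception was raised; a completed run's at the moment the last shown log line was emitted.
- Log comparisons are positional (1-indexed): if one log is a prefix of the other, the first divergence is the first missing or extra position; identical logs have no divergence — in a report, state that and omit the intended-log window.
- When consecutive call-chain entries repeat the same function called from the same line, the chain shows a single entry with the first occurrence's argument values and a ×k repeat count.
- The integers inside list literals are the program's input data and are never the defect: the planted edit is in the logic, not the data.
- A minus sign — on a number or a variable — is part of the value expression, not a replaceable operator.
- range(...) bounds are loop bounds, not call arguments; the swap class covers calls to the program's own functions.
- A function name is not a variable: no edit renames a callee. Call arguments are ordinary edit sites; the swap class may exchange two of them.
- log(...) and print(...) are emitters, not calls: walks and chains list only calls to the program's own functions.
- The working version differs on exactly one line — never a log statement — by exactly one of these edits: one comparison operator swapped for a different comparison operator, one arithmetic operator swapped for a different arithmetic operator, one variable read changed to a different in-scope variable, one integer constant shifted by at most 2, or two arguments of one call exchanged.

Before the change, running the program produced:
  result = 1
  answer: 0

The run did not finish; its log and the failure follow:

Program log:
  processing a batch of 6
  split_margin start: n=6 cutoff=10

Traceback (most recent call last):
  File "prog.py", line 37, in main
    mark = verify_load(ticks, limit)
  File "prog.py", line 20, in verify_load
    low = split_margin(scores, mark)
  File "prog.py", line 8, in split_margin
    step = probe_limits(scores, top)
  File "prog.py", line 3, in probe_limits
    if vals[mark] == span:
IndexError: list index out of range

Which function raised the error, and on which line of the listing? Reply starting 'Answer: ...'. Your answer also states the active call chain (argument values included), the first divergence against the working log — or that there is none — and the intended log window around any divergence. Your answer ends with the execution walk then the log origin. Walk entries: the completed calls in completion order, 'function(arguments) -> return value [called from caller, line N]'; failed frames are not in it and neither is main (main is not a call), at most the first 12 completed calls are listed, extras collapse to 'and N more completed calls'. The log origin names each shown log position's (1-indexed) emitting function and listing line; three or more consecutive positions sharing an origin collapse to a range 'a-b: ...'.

Answer: the error was raised in probe_limits, line 3.
Key observation: Only 2 log lines were emitted before the run died; the intended continuation was 'match at position 5'.
Call chain: main -> verify_load([1, 3, 7, 11, 2, 10], 10) (called at line 37) -> split_margin([1, 3, 7, 11, 2, 10], 10) (called at line 20) -> probe_limits([1, 3, 7, 11, 2, 10], 10) (called at line 8).
First divergence: position 3 — after 2 matching lines the faulty run goes silent; intended next line 'match at position 5'.
Intended log window:
  1: processing a batch of 6
  2: split_margin start: n=6 cutoff=10
  3: match at position 5
  4: pack_ledger: inputs 30 and 2
Execution walk:
  (no call completed)
Log line origins:
  1 — main, line 36
  2 — split_margin, line 7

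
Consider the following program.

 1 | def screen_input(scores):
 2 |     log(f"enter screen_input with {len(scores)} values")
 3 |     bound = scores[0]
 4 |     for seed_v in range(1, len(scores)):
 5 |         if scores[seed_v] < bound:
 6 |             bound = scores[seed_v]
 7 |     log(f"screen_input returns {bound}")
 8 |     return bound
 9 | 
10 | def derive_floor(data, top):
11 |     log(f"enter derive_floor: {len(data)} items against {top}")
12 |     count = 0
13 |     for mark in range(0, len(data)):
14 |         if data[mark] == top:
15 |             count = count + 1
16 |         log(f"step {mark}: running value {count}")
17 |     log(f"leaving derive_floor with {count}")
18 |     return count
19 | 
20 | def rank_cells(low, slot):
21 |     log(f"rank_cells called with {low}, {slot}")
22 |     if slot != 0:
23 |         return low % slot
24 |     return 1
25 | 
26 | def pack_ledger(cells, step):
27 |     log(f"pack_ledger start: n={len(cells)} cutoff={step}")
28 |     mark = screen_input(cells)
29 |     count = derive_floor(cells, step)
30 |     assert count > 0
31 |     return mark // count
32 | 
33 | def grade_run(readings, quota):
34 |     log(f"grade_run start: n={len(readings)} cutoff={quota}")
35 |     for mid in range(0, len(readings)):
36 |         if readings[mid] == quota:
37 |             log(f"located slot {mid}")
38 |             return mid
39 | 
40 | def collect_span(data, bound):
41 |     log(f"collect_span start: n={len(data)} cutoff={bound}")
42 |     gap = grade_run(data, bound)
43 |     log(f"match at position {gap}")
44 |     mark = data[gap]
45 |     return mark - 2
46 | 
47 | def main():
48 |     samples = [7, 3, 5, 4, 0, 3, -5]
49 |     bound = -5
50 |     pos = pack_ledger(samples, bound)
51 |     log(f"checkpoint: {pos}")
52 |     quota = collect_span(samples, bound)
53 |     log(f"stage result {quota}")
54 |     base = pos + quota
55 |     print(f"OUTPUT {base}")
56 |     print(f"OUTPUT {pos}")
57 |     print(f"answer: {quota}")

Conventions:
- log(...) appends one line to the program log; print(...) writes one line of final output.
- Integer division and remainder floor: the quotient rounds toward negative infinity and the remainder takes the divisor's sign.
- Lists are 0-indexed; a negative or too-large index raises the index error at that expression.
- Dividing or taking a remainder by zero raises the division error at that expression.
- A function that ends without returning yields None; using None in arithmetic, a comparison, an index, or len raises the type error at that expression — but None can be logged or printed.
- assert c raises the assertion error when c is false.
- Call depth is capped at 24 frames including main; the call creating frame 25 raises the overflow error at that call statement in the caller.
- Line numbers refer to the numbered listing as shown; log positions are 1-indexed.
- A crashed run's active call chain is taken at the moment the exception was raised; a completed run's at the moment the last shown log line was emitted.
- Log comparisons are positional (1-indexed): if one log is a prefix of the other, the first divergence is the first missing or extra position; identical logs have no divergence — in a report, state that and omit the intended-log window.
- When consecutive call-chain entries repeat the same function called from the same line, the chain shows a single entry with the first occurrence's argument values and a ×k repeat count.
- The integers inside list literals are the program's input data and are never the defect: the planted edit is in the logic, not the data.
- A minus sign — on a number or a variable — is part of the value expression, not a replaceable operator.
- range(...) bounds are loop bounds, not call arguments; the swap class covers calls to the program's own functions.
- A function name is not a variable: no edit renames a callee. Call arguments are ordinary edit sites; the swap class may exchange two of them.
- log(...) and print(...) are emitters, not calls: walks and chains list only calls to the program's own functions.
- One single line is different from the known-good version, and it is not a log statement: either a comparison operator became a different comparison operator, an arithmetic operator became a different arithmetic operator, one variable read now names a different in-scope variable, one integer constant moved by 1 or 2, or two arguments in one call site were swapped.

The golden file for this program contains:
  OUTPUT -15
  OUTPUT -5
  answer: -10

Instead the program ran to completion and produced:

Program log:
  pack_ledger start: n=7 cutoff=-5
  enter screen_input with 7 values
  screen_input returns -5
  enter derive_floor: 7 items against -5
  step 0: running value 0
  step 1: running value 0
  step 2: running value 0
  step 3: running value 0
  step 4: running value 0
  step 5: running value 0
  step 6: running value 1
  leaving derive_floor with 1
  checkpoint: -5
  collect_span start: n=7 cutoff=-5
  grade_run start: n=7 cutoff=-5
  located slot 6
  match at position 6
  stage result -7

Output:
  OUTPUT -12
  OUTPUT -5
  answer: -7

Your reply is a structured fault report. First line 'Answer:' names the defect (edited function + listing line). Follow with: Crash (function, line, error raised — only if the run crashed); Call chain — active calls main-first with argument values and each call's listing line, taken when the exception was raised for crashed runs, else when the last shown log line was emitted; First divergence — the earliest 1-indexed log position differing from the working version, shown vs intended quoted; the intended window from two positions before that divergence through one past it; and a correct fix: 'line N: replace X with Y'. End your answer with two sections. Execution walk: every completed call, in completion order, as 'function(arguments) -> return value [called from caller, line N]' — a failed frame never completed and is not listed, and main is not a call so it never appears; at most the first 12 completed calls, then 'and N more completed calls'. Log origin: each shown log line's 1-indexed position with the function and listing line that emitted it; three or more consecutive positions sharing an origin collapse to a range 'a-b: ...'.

Answer: the defect is in collect_span at line 45.
Key fact: The log first diverges at position 18: the faulty run prints 'stage result -7' where the working version prints 'stage result -10'.
Call chain: main.
First divergence: position 18; shown 'stage result -7' vs intended 'stage result -10'.
Intended log window:
  16: located slot 6
  17: match at position 6
  18: stage result -10
Execution walk:
  screen_input([7, 3, 5, 4, 0, 3, -5]) -> -5  [called from pack_ledger, line 28]
  derive_floor([7, 3, 5, 4, 0, 3, -5], -5) -> 1  [called from pack_ledger, line 29]
  pack_ledger([7, 3, 5, 4, 0, 3, -5], -5) -> -5  [called from main, line 50]
  grade_run([7, 3, 5, 4, 0, 3, -5], -5) -> 6  [called from collect_span, line 42]
  collect_span([7, 3, 5, 4, 0, 3, -5], -5) -> -7  [called from main, line 52]
Log origins:
  1: logged in pack_ledger at line 27
  2: logged in screen_input at line 2
  3: logged in screen_input at line 7
  4: logged in derive_floor at line 11
  5-11: logged in derive_floor at line 16
  12: logged in derive_floor at line 17
  13: logged in main at line 51
  14: logged in collect_span at line 41
  15: logged in grade_run at line 34
  16: logged in grade_run at line 37
  17: logged in collect_span at line 43
  18: logged in main at line 53
A correct fix: line 45: replace `-` with `*`.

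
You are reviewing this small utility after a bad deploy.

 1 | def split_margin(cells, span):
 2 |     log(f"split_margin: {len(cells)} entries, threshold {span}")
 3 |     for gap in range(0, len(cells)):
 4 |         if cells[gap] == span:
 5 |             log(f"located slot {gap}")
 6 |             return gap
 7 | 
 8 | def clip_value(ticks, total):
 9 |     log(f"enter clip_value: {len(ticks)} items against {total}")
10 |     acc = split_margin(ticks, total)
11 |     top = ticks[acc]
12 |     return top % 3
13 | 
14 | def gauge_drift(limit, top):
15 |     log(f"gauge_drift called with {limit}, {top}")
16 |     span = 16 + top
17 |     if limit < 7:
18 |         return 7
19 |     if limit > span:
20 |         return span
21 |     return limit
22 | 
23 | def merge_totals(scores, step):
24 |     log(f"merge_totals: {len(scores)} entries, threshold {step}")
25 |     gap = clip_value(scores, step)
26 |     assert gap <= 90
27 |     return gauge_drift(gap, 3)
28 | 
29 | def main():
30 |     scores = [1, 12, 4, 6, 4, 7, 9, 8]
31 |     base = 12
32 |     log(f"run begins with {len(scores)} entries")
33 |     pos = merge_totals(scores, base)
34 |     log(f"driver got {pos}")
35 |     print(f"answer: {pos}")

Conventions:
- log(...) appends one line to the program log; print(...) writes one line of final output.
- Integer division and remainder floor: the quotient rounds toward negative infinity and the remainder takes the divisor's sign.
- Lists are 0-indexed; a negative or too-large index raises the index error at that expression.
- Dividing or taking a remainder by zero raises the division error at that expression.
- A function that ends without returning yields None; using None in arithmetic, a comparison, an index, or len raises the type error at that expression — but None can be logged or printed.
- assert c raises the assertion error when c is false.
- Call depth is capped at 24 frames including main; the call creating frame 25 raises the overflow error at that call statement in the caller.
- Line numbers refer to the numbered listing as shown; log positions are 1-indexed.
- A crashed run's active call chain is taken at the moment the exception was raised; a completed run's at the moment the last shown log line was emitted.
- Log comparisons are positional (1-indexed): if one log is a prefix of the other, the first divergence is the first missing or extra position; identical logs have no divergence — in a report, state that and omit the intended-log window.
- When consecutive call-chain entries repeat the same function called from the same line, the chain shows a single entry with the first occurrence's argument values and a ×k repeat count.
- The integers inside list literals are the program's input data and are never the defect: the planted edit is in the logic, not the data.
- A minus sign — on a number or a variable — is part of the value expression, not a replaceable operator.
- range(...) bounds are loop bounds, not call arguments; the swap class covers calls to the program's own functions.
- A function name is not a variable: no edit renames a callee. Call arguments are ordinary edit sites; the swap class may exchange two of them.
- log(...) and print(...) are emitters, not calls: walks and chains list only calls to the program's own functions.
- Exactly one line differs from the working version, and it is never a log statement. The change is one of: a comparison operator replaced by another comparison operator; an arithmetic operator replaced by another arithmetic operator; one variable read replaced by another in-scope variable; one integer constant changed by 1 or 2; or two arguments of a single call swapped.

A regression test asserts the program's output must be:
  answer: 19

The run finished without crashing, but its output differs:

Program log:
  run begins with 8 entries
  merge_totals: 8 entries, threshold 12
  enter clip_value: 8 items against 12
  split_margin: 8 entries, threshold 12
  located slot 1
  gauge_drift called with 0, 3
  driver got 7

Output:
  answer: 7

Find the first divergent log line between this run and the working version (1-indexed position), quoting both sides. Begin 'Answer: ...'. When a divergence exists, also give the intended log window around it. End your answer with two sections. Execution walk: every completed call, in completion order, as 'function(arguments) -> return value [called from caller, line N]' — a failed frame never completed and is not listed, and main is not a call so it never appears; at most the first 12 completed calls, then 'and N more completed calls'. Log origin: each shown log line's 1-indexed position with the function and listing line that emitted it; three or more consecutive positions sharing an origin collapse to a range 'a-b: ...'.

Answer: position 6 — the shown line 'gauge_drift called with 0, 3' should read 'gauge_drift called with 36, 3'.
Intended log window:
  4: split_margin: 8 entries, threshold 12
  5: located slot 1
  6: gauge_drift called with 36, 3
  7: driver got 19
Execution walk:
  split_margin([1, 12, 4, 6, 4, 7, 9, 8], 12) -> 1  [called from clip_value, line 10]
  clip_value([1, 12, 4, 6, 4, 7, 9, 8], 12) -> 0  [called from merge_totals, line 25]
  gauge_drift(0, 3) -> 7  [called from merge_totals, line 27]
  merge_totals([1, 12, 4, 6, 4, 7, 9, 8], 12) -> 7  [called from main, line 33]
Origin of each log line:
  1: emitted by main (line 32)
  2: emitted by merge_totals (line 24)
  3: emitted by clip_value (line 9)
  4: emitted by split_margin (line 2)
  5: emitted by split_margin (line 5)
  6: emitted by gauge_drift (line 15)
  7: emitted by main (line 34)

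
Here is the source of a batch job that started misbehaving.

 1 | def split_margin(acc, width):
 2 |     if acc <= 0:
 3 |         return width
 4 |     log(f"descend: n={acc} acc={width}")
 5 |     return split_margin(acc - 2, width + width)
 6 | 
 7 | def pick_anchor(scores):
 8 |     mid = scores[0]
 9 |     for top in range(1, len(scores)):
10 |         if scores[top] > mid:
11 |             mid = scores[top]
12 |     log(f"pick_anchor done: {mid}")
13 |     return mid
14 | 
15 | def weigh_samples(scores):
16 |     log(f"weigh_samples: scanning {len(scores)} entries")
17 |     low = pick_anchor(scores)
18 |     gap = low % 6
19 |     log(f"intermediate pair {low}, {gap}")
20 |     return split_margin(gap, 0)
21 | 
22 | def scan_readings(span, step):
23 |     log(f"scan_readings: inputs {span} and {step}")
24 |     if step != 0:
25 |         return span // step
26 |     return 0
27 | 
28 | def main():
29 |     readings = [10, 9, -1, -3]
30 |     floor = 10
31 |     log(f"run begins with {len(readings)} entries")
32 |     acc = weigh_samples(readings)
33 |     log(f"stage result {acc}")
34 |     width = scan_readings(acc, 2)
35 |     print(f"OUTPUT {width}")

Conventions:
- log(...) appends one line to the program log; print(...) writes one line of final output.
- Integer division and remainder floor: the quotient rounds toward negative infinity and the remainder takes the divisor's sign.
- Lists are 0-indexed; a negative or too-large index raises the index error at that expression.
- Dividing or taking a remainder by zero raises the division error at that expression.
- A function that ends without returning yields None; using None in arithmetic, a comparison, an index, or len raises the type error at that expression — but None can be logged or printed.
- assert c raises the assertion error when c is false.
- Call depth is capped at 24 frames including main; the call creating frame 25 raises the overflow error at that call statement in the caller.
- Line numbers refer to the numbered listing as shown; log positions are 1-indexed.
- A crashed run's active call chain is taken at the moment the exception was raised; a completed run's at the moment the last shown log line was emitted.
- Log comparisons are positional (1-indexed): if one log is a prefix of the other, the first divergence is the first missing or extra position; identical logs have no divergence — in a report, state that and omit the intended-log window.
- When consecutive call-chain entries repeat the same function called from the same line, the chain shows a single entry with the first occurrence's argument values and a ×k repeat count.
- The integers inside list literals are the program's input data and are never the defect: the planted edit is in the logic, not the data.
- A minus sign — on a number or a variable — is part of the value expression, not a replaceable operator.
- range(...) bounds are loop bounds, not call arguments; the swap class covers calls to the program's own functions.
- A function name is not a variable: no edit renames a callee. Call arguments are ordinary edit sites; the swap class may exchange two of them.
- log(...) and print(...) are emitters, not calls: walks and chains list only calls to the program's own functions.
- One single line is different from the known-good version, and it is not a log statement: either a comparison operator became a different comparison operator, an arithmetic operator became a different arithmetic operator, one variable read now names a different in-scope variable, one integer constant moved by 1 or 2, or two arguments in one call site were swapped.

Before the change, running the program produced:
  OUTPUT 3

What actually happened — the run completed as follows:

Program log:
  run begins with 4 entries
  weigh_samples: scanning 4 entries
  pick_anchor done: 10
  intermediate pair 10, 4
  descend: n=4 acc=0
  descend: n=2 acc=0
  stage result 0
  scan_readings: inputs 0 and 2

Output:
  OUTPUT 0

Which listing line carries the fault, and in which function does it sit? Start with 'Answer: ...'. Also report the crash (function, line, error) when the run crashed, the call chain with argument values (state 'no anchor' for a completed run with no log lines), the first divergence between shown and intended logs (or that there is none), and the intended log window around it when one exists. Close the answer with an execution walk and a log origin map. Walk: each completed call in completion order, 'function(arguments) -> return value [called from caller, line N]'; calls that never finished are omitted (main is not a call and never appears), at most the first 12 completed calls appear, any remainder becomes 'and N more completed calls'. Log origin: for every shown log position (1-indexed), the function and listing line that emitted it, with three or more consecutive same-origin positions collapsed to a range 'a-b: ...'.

Answer: the defect is in split_margin at line 5.
Key observation: Position 6 is the first bad log line: 'descend: n=2 acc=0' should read 'descend: n=2 acc=4'.
Call chain: main -> scan_readings(0, 2) (called at line 34).
First divergence: position 6; shown 'descend: n=2 acc=0' vs intended 'descend: n=2 acc=4'.
Intended log window:
  4: intermediate pair 10, 4
  5: descend: n=4 acc=0
  6: descend: n=2 acc=4
  7: stage result 6
Execution walk:
  pick_anchor([10, 9, -1, -3]) -> 10  [called from weigh_samples, line 17]
  split_margin(0, 0) -> 0  [called from split_margin, line 5]
  split_margin(2, 0) -> 0  [called from split_margin, line 5]
  split_margin(4, 0) -> 0  [called from weigh_samples, line 20]
  weigh_samples([10, 9, -1, -3]) -> 0  [called from main, line 32]
  scan_readings(0, 2) -> 0  [called from main, line 34]
Origin of each log line:
  1: from main, line 31
  2: from weigh_samples, line 16
  3: from pick_anchor, line 12
  4: from weigh_samples, line 19
  5: from split_margin, line 4
  6: from split_margin, line 4
  7: from main, line 33
  8: from scan_readings, line 23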